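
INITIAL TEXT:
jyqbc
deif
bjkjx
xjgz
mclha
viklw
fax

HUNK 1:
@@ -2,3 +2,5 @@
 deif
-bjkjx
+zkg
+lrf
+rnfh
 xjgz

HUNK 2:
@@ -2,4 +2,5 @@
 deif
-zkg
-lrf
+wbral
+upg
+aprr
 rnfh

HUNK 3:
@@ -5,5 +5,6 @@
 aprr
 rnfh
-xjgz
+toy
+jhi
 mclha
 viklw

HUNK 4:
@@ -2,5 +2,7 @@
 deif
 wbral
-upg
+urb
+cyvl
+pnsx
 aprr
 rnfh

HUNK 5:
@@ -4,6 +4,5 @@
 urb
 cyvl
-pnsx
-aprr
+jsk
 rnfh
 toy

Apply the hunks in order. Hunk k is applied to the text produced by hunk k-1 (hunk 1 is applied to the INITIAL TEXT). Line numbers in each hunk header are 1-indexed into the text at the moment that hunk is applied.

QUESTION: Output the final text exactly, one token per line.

Hunk 1: at line 2 remove [bjkjx] add [zkg,lrf,rnfh] -> 9 lines: jyqbc deif zkg lrf rnfh xjgz mclha viklw fax
Hunk 2: at line 2 remove [zkg,lrf] add [wbral,upg,aprr] -> 10 lines: jyqbc deif wbral upg aprr rnfh xjgz mclha viklw fax
Hunk 3: at line 5 remove [xjgz] add [toy,jhi] -> 11 lines: jyqbc deif wbral upg aprr rnfh toy jhi mclha viklw fax
Hunk 4: at line 2 remove [upg] add [urb,cyvl,pnsx] -> 13 lines: jyqbc deif wbral urb cyvl pnsx aprr rnfh toy jhi mclha viklw fax
Hunk 5: at line 4 remove [pnsx,aprr] add [jsk] -> 12 lines: jyqbc deif wbral urb cyvl jsk rnfh toy jhi mclha viklw fax

Answer: jyqbc
deif
wbral
urb
cyvl
jsk
rnfh
toy
jhi
mclha
viklw
fax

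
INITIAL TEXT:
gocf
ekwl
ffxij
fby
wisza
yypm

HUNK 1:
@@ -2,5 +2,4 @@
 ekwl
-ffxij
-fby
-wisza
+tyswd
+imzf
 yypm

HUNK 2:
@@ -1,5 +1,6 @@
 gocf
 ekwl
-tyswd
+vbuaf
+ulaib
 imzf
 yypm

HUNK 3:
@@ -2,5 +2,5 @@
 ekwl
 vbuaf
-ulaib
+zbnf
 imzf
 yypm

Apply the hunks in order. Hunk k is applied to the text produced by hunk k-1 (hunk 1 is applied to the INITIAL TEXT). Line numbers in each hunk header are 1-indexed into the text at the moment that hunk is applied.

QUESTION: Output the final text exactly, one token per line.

Answer: gocf
ekwl
vbuaf
zbnf
imzf
yypm

Derivation:
Hunk 1: at line 2 remove [ffxij,fby,wisza] add [tyswd,imzf] -> 5 lines: gocf ekwl tyswd imzf yypm
Hunk 2: at line 1 remove [tyswd] add [vbuaf,ulaib] -> 6 lines: gocf ekwl vbuaf ulaib imzf yypm
Hunk 3: at line 2 remove [ulaib] add [zbnf] -> 6 lines: gocf ekwl vbuaf zbnf imzf yypm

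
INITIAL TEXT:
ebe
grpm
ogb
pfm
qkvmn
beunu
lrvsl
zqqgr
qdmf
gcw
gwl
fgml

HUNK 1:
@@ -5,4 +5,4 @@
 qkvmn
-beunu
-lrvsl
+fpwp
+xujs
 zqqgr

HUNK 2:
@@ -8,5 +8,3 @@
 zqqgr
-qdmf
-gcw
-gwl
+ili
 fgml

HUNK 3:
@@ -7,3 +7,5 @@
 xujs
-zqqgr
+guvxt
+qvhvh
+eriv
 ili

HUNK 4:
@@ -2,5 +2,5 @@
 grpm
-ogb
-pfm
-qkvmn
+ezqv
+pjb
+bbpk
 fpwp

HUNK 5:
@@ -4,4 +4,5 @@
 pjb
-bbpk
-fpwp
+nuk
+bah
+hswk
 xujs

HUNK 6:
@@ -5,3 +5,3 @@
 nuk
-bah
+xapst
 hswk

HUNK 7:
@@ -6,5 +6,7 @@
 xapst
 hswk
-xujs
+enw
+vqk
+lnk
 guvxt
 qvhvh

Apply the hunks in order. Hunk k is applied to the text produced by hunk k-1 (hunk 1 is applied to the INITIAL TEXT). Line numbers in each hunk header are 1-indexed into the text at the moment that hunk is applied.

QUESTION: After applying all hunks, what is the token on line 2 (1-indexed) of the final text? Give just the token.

Hunk 1: at line 5 remove [beunu,lrvsl] add [fpwp,xujs] -> 12 lines: ebe grpm ogb pfm qkvmn fpwp xujs zqqgr qdmf gcw gwl fgml
Hunk 2: at line 8 remove [qdmf,gcw,gwl] add [ili] -> 10 lines: ebe grpm ogb pfm qkvmn fpwp xujs zqqgr ili fgml
Hunk 3: at line 7 remove [zqqgr] add [guvxt,qvhvh,eriv] -> 12 lines: ebe grpm ogb pfm qkvmn fpwp xujs guvxt qvhvh eriv ili fgml
Hunk 4: at line 2 remove [ogb,pfm,qkvmn] add [ezqv,pjb,bbpk] -> 12 lines: ebe grpm ezqv pjb bbpk fpwp xujs guvxt qvhvh eriv ili fgml
Hunk 5: at line 4 remove [bbpk,fpwp] add [nuk,bah,hswk] -> 13 lines: ebe grpm ezqv pjb nuk bah hswk xujs guvxt qvhvh eriv ili fgml
Hunk 6: at line 5 remove [bah] add [xapst] -> 13 lines: ebe grpm ezqv pjb nuk xapst hswk xujs guvxt qvhvh eriv ili fgml
Hunk 7: at line 6 remove [xujs] add [enw,vqk,lnk] -> 15 lines: ebe grpm ezqv pjb nuk xapst hswk enw vqk lnk guvxt qvhvh eriv ili fgml
Final line 2: grpm

Answer: grpm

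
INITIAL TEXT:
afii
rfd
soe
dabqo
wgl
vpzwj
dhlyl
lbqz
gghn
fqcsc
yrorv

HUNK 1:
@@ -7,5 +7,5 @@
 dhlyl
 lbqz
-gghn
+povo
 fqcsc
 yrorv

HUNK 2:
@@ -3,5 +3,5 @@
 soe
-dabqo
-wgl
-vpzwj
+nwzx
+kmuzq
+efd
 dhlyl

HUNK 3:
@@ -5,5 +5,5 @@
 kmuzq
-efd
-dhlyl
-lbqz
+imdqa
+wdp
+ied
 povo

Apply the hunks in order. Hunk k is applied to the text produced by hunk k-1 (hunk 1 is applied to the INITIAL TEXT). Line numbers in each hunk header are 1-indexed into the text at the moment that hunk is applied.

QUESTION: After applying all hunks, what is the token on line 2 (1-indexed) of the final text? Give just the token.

Answer: rfd

Derivation:
Hunk 1: at line 7 remove [gghn] add [povo] -> 11 lines: afii rfd soe dabqo wgl vpzwj dhlyl lbqz povo fqcsc yrorv
Hunk 2: at line 3 remove [dabqo,wgl,vpzwj] add [nwzx,kmuzq,efd] -> 11 lines: afii rfd soe nwzx kmuzq efd dhlyl lbqz povo fqcsc yrorv
Hunk 3: at line 5 remove [efd,dhlyl,lbqz] add [imdqa,wdp,ied] -> 11 lines: afii rfd soe nwzx kmuzq imdqa wdp ied povo fqcsc yrorv
Final line 2: rfd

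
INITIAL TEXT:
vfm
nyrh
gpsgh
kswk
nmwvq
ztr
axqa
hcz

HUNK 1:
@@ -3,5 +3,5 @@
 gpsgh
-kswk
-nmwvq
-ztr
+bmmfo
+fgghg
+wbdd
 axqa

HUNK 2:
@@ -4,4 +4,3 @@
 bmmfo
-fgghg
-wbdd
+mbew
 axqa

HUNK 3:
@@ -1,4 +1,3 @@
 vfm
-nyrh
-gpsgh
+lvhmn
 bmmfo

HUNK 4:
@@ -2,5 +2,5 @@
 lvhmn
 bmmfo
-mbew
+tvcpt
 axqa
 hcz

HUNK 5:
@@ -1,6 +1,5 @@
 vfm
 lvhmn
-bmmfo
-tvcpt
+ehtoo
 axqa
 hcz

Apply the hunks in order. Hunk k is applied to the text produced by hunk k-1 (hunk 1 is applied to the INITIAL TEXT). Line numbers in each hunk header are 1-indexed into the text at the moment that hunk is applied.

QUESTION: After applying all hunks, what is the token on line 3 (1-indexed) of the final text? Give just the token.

Hunk 1: at line 3 remove [kswk,nmwvq,ztr] add [bmmfo,fgghg,wbdd] -> 8 lines: vfm nyrh gpsgh bmmfo fgghg wbdd axqa hcz
Hunk 2: at line 4 remove [fgghg,wbdd] add [mbew] -> 7 lines: vfm nyrh gpsgh bmmfo mbew axqa hcz
Hunk 3: at line 1 remove [nyrh,gpsgh] add [lvhmn] -> 6 lines: vfm lvhmn bmmfo mbew axqa hcz
Hunk 4: at line 2 remove [mbew] add [tvcpt] -> 6 lines: vfm lvhmn bmmfo tvcpt axqa hcz
Hunk 5: at line 1 remove [bmmfo,tvcpt] add [ehtoo] -> 5 lines: vfm lvhmn ehtoo axqa hcz
Final line 3: ehtoo

Answer: ehtoo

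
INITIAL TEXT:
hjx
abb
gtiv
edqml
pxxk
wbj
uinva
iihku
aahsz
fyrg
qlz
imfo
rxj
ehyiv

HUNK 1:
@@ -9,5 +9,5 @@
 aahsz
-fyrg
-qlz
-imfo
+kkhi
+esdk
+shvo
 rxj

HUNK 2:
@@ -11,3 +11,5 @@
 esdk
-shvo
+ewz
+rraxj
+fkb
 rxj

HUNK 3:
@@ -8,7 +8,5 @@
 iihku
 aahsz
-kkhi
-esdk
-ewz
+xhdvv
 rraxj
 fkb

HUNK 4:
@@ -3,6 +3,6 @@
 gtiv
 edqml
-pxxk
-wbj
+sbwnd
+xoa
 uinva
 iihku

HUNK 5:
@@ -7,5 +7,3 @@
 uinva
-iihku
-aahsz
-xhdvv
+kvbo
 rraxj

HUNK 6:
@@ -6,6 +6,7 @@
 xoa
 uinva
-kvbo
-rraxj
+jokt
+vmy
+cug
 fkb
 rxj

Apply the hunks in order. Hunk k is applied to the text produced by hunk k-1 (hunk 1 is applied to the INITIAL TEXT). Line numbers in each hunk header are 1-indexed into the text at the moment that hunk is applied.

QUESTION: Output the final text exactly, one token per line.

Answer: hjx
abb
gtiv
edqml
sbwnd
xoa
uinva
jokt
vmy
cug
fkb
rxj
ehyiv

Derivation:
Hunk 1: at line 9 remove [fyrg,qlz,imfo] add [kkhi,esdk,shvo] -> 14 lines: hjx abb gtiv edqml pxxk wbj uinva iihku aahsz kkhi esdk shvo rxj ehyiv
Hunk 2: at line 11 remove [shvo] add [ewz,rraxj,fkb] -> 16 lines: hjx abb gtiv edqml pxxk wbj uinva iihku aahsz kkhi esdk ewz rraxj fkb rxj ehyiv
Hunk 3: at line 8 remove [kkhi,esdk,ewz] add [xhdvv] -> 14 lines: hjx abb gtiv edqml pxxk wbj uinva iihku aahsz xhdvv rraxj fkb rxj ehyiv
Hunk 4: at line 3 remove [pxxk,wbj] add [sbwnd,xoa] -> 14 lines: hjx abb gtiv edqml sbwnd xoa uinva iihku aahsz xhdvv rraxj fkb rxj ehyiv
Hunk 5: at line 7 remove [iihku,aahsz,xhdvv] add [kvbo] -> 12 lines: hjx abb gtiv edqml sbwnd xoa uinva kvbo rraxj fkb rxj ehyiv
Hunk 6: at line 6 remove [kvbo,rraxj] add [jokt,vmy,cug] -> 13 lines: hjx abb gtiv edqml sbwnd xoa uinva jokt vmy cug fkb rxj ehyiv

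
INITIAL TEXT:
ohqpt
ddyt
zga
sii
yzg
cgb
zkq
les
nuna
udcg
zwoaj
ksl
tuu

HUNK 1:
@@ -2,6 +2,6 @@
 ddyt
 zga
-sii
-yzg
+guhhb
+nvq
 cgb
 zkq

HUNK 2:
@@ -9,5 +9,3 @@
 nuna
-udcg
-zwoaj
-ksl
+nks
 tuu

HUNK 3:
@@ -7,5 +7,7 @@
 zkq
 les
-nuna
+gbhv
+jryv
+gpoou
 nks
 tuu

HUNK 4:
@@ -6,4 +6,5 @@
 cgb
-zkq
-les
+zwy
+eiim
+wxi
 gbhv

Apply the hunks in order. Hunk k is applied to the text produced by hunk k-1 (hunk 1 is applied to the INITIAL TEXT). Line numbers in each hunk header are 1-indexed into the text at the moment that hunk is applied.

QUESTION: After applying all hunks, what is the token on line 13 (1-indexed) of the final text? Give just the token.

Hunk 1: at line 2 remove [sii,yzg] add [guhhb,nvq] -> 13 lines: ohqpt ddyt zga guhhb nvq cgb zkq les nuna udcg zwoaj ksl tuu
Hunk 2: at line 9 remove [udcg,zwoaj,ksl] add [nks] -> 11 lines: ohqpt ddyt zga guhhb nvq cgb zkq les nuna nks tuu
Hunk 3: at line 7 remove [nuna] add [gbhv,jryv,gpoou] -> 13 lines: ohqpt ddyt zga guhhb nvq cgb zkq les gbhv jryv gpoou nks tuu
Hunk 4: at line 6 remove [zkq,les] add [zwy,eiim,wxi] -> 14 lines: ohqpt ddyt zga guhhb nvq cgb zwy eiim wxi gbhv jryv gpoou nks tuu
Final line 13: nks

Answer: nks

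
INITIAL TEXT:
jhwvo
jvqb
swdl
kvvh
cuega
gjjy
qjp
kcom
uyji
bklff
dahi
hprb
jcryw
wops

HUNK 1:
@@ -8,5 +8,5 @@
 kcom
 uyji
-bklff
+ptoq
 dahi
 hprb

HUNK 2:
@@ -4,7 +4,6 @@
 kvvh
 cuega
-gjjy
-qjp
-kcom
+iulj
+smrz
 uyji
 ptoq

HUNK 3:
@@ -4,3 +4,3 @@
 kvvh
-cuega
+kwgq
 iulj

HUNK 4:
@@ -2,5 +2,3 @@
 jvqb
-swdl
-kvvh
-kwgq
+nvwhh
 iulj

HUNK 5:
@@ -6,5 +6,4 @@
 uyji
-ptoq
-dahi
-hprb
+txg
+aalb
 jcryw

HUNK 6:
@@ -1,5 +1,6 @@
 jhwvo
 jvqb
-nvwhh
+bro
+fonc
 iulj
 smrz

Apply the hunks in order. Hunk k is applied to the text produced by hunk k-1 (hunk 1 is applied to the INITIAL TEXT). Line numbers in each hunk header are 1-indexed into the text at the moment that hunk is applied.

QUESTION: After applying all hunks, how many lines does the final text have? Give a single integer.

Hunk 1: at line 8 remove [bklff] add [ptoq] -> 14 lines: jhwvo jvqb swdl kvvh cuega gjjy qjp kcom uyji ptoq dahi hprb jcryw wops
Hunk 2: at line 4 remove [gjjy,qjp,kcom] add [iulj,smrz] -> 13 lines: jhwvo jvqb swdl kvvh cuega iulj smrz uyji ptoq dahi hprb jcryw wops
Hunk 3: at line 4 remove [cuega] add [kwgq] -> 13 lines: jhwvo jvqb swdl kvvh kwgq iulj smrz uyji ptoq dahi hprb jcryw wops
Hunk 4: at line 2 remove [swdl,kvvh,kwgq] add [nvwhh] -> 11 lines: jhwvo jvqb nvwhh iulj smrz uyji ptoq dahi hprb jcryw wops
Hunk 5: at line 6 remove [ptoq,dahi,hprb] add [txg,aalb] -> 10 lines: jhwvo jvqb nvwhh iulj smrz uyji txg aalb jcryw wops
Hunk 6: at line 1 remove [nvwhh] add [bro,fonc] -> 11 lines: jhwvo jvqb bro fonc iulj smrz uyji txg aalb jcryw wops
Final line count: 11

Answer: 11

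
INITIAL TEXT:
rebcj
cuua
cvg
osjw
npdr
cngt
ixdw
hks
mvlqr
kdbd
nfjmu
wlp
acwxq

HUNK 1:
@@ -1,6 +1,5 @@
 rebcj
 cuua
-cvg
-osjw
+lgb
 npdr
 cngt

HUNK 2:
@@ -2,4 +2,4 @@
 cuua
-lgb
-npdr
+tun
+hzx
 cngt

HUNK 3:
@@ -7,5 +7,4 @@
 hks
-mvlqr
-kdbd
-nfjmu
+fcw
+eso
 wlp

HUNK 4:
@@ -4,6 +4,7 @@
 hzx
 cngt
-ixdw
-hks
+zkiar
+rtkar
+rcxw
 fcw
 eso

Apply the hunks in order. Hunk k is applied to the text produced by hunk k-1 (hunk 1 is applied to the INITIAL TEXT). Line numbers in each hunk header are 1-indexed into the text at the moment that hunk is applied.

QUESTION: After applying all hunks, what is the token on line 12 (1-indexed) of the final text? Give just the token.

Answer: acwxq

Derivation:
Hunk 1: at line 1 remove [cvg,osjw] add [lgb] -> 12 lines: rebcj cuua lgb npdr cngt ixdw hks mvlqr kdbd nfjmu wlp acwxq
Hunk 2: at line 2 remove [lgb,npdr] add [tun,hzx] -> 12 lines: rebcj cuua tun hzx cngt ixdw hks mvlqr kdbd nfjmu wlp acwxq
Hunk 3: at line 7 remove [mvlqr,kdbd,nfjmu] add [fcw,eso] -> 11 lines: rebcj cuua tun hzx cngt ixdw hks fcw eso wlp acwxq
Hunk 4: at line 4 remove [ixdw,hks] add [zkiar,rtkar,rcxw] -> 12 lines: rebcj cuua tun hzx cngt zkiar rtkar rcxw fcw eso wlp acwxq
Final line 12: acwxq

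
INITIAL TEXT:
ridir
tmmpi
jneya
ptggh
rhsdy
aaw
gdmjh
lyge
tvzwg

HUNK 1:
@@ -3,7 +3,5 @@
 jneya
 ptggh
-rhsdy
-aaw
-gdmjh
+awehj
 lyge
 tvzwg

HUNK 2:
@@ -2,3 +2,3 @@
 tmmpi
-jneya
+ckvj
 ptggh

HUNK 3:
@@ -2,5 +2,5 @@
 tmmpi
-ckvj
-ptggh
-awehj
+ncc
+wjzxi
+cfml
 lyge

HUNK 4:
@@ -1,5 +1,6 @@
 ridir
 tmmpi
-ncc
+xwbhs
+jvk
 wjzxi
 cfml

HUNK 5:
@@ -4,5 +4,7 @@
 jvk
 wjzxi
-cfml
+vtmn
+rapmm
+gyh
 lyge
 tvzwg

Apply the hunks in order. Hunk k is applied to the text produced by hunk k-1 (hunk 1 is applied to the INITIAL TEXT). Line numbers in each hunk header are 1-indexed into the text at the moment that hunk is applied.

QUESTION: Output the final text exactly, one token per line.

Hunk 1: at line 3 remove [rhsdy,aaw,gdmjh] add [awehj] -> 7 lines: ridir tmmpi jneya ptggh awehj lyge tvzwg
Hunk 2: at line 2 remove [jneya] add [ckvj] -> 7 lines: ridir tmmpi ckvj ptggh awehj lyge tvzwg
Hunk 3: at line 2 remove [ckvj,ptggh,awehj] add [ncc,wjzxi,cfml] -> 7 lines: ridir tmmpi ncc wjzxi cfml lyge tvzwg
Hunk 4: at line 1 remove [ncc] add [xwbhs,jvk] -> 8 lines: ridir tmmpi xwbhs jvk wjzxi cfml lyge tvzwg
Hunk 5: at line 4 remove [cfml] add [vtmn,rapmm,gyh] -> 10 lines: ridir tmmpi xwbhs jvk wjzxi vtmn rapmm gyh lyge tvzwg

Answer: ridir
tmmpi
xwbhs
jvk
wjzxi
vtmn
rapmm
gyh
lyge
tvzwg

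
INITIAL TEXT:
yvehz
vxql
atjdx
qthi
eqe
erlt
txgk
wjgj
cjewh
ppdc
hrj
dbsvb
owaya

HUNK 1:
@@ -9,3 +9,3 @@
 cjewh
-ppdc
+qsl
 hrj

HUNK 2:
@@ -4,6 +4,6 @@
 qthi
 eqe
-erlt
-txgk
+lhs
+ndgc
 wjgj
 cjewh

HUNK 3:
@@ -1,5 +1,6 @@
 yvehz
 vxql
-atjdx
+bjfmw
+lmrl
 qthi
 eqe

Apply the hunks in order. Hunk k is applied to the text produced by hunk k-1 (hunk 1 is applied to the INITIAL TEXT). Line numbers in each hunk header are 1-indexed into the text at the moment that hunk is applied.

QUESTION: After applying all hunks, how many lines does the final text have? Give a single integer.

Hunk 1: at line 9 remove [ppdc] add [qsl] -> 13 lines: yvehz vxql atjdx qthi eqe erlt txgk wjgj cjewh qsl hrj dbsvb owaya
Hunk 2: at line 4 remove [erlt,txgk] add [lhs,ndgc] -> 13 lines: yvehz vxql atjdx qthi eqe lhs ndgc wjgj cjewh qsl hrj dbsvb owaya
Hunk 3: at line 1 remove [atjdx] add [bjfmw,lmrl] -> 14 lines: yvehz vxql bjfmw lmrl qthi eqe lhs ndgc wjgj cjewh qsl hrj dbsvb owaya
Final line count: 14

Answer: 14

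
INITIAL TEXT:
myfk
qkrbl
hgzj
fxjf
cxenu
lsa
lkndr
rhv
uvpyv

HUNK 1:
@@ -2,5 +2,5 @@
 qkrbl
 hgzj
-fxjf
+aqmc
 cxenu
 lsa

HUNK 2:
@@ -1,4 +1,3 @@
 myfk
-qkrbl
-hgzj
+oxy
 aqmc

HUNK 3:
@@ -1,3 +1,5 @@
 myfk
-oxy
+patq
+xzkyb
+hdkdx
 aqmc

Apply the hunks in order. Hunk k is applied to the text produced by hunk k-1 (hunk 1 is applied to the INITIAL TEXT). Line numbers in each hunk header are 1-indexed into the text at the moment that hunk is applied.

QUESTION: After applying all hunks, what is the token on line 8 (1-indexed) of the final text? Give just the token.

Answer: lkndr

Derivation:
Hunk 1: at line 2 remove [fxjf] add [aqmc] -> 9 lines: myfk qkrbl hgzj aqmc cxenu lsa lkndr rhv uvpyv
Hunk 2: at line 1 remove [qkrbl,hgzj] add [oxy] -> 8 lines: myfk oxy aqmc cxenu lsa lkndr rhv uvpyv
Hunk 3: at line 1 remove [oxy] add [patq,xzkyb,hdkdx] -> 10 lines: myfk patq xzkyb hdkdx aqmc cxenu lsa lkndr rhv uvpyv
Final line 8: lkndr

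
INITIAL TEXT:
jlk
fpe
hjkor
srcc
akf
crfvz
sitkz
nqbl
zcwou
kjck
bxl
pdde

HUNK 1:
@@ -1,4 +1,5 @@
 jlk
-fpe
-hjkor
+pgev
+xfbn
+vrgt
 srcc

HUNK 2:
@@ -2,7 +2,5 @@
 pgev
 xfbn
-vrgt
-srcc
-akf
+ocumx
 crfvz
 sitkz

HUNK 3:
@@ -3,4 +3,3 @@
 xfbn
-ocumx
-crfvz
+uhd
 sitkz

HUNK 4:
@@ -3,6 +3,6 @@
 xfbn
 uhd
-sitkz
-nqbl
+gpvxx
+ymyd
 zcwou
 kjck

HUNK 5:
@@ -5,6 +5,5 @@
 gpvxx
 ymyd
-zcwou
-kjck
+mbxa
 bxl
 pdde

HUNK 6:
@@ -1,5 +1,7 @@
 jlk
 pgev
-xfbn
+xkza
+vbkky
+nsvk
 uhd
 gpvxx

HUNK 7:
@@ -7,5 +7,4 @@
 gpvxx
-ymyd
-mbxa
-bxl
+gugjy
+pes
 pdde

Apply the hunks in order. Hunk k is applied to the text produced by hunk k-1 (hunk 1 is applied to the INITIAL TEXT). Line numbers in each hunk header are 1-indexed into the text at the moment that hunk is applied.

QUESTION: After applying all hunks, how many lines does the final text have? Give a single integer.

Answer: 10

Derivation:
Hunk 1: at line 1 remove [fpe,hjkor] add [pgev,xfbn,vrgt] -> 13 lines: jlk pgev xfbn vrgt srcc akf crfvz sitkz nqbl zcwou kjck bxl pdde
Hunk 2: at line 2 remove [vrgt,srcc,akf] add [ocumx] -> 11 lines: jlk pgev xfbn ocumx crfvz sitkz nqbl zcwou kjck bxl pdde
Hunk 3: at line 3 remove [ocumx,crfvz] add [uhd] -> 10 lines: jlk pgev xfbn uhd sitkz nqbl zcwou kjck bxl pdde
Hunk 4: at line 3 remove [sitkz,nqbl] add [gpvxx,ymyd] -> 10 lines: jlk pgev xfbn uhd gpvxx ymyd zcwou kjck bxl pdde
Hunk 5: at line 5 remove [zcwou,kjck] add [mbxa] -> 9 lines: jlk pgev xfbn uhd gpvxx ymyd mbxa bxl pdde
Hunk 6: at line 1 remove [xfbn] add [xkza,vbkky,nsvk] -> 11 lines: jlk pgev xkza vbkky nsvk uhd gpvxx ymyd mbxa bxl pdde
Hunk 7: at line 7 remove [ymyd,mbxa,bxl] add [gugjy,pes] -> 10 lines: jlk pgev xkza vbkky nsvk uhd gpvxx gugjy pes pdde
Final line count: 10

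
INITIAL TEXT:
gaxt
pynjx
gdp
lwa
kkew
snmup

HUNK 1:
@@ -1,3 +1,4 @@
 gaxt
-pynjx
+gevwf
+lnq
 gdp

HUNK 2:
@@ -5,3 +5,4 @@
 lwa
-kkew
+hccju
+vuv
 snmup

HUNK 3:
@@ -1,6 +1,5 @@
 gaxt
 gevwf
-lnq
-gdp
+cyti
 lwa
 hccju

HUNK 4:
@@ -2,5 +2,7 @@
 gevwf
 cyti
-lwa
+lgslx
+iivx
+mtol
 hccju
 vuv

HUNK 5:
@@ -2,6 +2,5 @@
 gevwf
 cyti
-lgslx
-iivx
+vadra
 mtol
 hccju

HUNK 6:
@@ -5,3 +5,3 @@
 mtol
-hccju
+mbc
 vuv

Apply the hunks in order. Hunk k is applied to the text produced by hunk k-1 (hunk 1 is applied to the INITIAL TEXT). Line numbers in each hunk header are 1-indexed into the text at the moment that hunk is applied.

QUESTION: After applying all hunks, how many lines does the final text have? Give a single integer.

Answer: 8

Derivation:
Hunk 1: at line 1 remove [pynjx] add [gevwf,lnq] -> 7 lines: gaxt gevwf lnq gdp lwa kkew snmup
Hunk 2: at line 5 remove [kkew] add [hccju,vuv] -> 8 lines: gaxt gevwf lnq gdp lwa hccju vuv snmup
Hunk 3: at line 1 remove [lnq,gdp] add [cyti] -> 7 lines: gaxt gevwf cyti lwa hccju vuv snmup
Hunk 4: at line 2 remove [lwa] add [lgslx,iivx,mtol] -> 9 lines: gaxt gevwf cyti lgslx iivx mtol hccju vuv snmup
Hunk 5: at line 2 remove [lgslx,iivx] add [vadra] -> 8 lines: gaxt gevwf cyti vadra mtol hccju vuv snmup
Hunk 6: at line 5 remove [hccju] add [mbc] -> 8 lines: gaxt gevwf cyti vadra mtol mbc vuv snmup
Final line count: 8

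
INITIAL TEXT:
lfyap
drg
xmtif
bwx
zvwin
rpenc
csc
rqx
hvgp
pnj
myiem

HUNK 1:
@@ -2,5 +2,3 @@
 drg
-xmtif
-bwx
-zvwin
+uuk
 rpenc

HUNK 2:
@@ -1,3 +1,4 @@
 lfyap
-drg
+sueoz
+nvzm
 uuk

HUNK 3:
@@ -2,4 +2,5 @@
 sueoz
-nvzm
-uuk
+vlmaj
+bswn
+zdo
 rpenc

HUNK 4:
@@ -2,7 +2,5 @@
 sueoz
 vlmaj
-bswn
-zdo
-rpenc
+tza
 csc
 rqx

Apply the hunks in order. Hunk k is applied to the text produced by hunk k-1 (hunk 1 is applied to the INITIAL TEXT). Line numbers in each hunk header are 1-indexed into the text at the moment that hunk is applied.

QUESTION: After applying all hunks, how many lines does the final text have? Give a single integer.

Hunk 1: at line 2 remove [xmtif,bwx,zvwin] add [uuk] -> 9 lines: lfyap drg uuk rpenc csc rqx hvgp pnj myiem
Hunk 2: at line 1 remove [drg] add [sueoz,nvzm] -> 10 lines: lfyap sueoz nvzm uuk rpenc csc rqx hvgp pnj myiem
Hunk 3: at line 2 remove [nvzm,uuk] add [vlmaj,bswn,zdo] -> 11 lines: lfyap sueoz vlmaj bswn zdo rpenc csc rqx hvgp pnj myiem
Hunk 4: at line 2 remove [bswn,zdo,rpenc] add [tza] -> 9 lines: lfyap sueoz vlmaj tza csc rqx hvgp pnj myiem
Final line count: 9

Answer: 9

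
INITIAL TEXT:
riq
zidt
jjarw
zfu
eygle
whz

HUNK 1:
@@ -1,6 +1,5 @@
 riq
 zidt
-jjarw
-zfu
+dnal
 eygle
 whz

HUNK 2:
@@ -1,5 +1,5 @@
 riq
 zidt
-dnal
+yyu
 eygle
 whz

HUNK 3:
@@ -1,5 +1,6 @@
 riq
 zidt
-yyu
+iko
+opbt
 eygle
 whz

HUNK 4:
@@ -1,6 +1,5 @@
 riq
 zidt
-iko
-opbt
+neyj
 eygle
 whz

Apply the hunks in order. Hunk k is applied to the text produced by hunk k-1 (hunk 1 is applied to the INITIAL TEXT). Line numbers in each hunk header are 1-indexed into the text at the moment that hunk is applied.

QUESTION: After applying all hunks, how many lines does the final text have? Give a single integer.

Answer: 5

Derivation:
Hunk 1: at line 1 remove [jjarw,zfu] add [dnal] -> 5 lines: riq zidt dnal eygle whz
Hunk 2: at line 1 remove [dnal] add [yyu] -> 5 lines: riq zidt yyu eygle whz
Hunk 3: at line 1 remove [yyu] add [iko,opbt] -> 6 lines: riq zidt iko opbt eygle whz
Hunk 4: at line 1 remove [iko,opbt] add [neyj] -> 5 lines: riq zidt neyj eygle whz
Final line count: 5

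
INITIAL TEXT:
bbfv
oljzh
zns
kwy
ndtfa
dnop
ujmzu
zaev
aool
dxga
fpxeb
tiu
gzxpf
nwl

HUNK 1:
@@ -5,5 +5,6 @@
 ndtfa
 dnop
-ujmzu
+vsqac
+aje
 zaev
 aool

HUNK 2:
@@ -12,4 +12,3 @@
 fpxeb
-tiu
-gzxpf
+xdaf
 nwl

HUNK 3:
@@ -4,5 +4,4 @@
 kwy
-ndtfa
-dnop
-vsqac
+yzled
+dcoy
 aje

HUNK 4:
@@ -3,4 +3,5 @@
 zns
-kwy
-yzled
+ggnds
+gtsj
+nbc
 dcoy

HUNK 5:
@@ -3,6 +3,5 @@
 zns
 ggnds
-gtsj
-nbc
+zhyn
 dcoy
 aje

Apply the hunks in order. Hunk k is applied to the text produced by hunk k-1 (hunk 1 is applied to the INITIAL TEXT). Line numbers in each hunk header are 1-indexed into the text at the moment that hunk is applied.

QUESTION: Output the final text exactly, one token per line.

Answer: bbfv
oljzh
zns
ggnds
zhyn
dcoy
aje
zaev
aool
dxga
fpxeb
xdaf
nwl

Derivation:
Hunk 1: at line 5 remove [ujmzu] add [vsqac,aje] -> 15 lines: bbfv oljzh zns kwy ndtfa dnop vsqac aje zaev aool dxga fpxeb tiu gzxpf nwl
Hunk 2: at line 12 remove [tiu,gzxpf] add [xdaf] -> 14 lines: bbfv oljzh zns kwy ndtfa dnop vsqac aje zaev aool dxga fpxeb xdaf nwl
Hunk 3: at line 4 remove [ndtfa,dnop,vsqac] add [yzled,dcoy] -> 13 lines: bbfv oljzh zns kwy yzled dcoy aje zaev aool dxga fpxeb xdaf nwl
Hunk 4: at line 3 remove [kwy,yzled] add [ggnds,gtsj,nbc] -> 14 lines: bbfv oljzh zns ggnds gtsj nbc dcoy aje zaev aool dxga fpxeb xdaf nwl
Hunk 5: at line 3 remove [gtsj,nbc] add [zhyn] -> 13 lines: bbfv oljzh zns ggnds zhyn dcoy aje zaev aool dxga fpxeb xdaf nwl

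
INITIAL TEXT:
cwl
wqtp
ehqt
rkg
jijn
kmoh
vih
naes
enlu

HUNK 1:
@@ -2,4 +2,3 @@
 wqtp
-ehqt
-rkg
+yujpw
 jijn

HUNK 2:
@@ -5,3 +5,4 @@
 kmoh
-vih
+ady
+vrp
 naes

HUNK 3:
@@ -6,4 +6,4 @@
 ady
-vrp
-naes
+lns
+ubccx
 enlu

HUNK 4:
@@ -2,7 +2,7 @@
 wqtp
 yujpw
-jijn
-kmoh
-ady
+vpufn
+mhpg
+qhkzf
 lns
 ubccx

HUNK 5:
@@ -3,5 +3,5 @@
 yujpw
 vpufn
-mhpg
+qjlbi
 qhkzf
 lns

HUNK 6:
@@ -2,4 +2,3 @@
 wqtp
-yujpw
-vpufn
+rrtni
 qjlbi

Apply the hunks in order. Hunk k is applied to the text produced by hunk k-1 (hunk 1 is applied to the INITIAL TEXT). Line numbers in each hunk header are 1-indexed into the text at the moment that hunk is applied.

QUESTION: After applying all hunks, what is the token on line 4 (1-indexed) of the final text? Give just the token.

Hunk 1: at line 2 remove [ehqt,rkg] add [yujpw] -> 8 lines: cwl wqtp yujpw jijn kmoh vih naes enlu
Hunk 2: at line 5 remove [vih] add [ady,vrp] -> 9 lines: cwl wqtp yujpw jijn kmoh ady vrp naes enlu
Hunk 3: at line 6 remove [vrp,naes] add [lns,ubccx] -> 9 lines: cwl wqtp yujpw jijn kmoh ady lns ubccx enlu
Hunk 4: at line 2 remove [jijn,kmoh,ady] add [vpufn,mhpg,qhkzf] -> 9 lines: cwl wqtp yujpw vpufn mhpg qhkzf lns ubccx enlu
Hunk 5: at line 3 remove [mhpg] add [qjlbi] -> 9 lines: cwl wqtp yujpw vpufn qjlbi qhkzf lns ubccx enlu
Hunk 6: at line 2 remove [yujpw,vpufn] add [rrtni] -> 8 lines: cwl wqtp rrtni qjlbi qhkzf lns ubccx enlu
Final line 4: qjlbi

Answer: qjlbi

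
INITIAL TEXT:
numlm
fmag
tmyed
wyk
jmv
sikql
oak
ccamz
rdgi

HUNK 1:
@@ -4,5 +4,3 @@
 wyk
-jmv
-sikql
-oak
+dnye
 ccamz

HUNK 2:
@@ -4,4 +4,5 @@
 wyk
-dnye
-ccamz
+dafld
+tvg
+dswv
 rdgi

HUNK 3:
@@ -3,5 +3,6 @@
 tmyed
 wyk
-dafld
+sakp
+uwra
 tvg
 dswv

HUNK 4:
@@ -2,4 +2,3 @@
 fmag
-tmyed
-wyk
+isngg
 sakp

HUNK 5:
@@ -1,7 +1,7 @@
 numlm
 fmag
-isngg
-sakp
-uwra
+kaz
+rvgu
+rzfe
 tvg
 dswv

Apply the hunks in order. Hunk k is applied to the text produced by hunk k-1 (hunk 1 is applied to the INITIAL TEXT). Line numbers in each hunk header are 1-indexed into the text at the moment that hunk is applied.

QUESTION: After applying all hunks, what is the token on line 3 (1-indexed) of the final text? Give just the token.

Answer: kaz

Derivation:
Hunk 1: at line 4 remove [jmv,sikql,oak] add [dnye] -> 7 lines: numlm fmag tmyed wyk dnye ccamz rdgi
Hunk 2: at line 4 remove [dnye,ccamz] add [dafld,tvg,dswv] -> 8 lines: numlm fmag tmyed wyk dafld tvg dswv rdgi
Hunk 3: at line 3 remove [dafld] add [sakp,uwra] -> 9 lines: numlm fmag tmyed wyk sakp uwra tvg dswv rdgi
Hunk 4: at line 2 remove [tmyed,wyk] add [isngg] -> 8 lines: numlm fmag isngg sakp uwra tvg dswv rdgi
Hunk 5: at line 1 remove [isngg,sakp,uwra] add [kaz,rvgu,rzfe] -> 8 lines: numlm fmag kaz rvgu rzfe tvg dswv rdgi
Final line 3: kaz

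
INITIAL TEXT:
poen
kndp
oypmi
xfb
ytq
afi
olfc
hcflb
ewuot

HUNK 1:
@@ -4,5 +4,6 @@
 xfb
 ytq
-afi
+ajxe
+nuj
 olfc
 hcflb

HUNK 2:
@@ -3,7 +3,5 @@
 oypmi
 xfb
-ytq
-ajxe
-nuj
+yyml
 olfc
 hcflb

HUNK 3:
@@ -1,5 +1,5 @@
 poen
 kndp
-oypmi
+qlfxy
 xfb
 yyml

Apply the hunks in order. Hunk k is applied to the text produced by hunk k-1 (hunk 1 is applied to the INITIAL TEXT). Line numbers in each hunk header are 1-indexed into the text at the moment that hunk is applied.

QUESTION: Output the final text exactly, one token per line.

Answer: poen
kndp
qlfxy
xfb
yyml
olfc
hcflb
ewuot

Derivation:
Hunk 1: at line 4 remove [afi] add [ajxe,nuj] -> 10 lines: poen kndp oypmi xfb ytq ajxe nuj olfc hcflb ewuot
Hunk 2: at line 3 remove [ytq,ajxe,nuj] add [yyml] -> 8 lines: poen kndp oypmi xfb yyml olfc hcflb ewuot
Hunk 3: at line 1 remove [oypmi] add [qlfxy] -> 8 lines: poen kndp qlfxy xfb yyml olfc hcflb ewuot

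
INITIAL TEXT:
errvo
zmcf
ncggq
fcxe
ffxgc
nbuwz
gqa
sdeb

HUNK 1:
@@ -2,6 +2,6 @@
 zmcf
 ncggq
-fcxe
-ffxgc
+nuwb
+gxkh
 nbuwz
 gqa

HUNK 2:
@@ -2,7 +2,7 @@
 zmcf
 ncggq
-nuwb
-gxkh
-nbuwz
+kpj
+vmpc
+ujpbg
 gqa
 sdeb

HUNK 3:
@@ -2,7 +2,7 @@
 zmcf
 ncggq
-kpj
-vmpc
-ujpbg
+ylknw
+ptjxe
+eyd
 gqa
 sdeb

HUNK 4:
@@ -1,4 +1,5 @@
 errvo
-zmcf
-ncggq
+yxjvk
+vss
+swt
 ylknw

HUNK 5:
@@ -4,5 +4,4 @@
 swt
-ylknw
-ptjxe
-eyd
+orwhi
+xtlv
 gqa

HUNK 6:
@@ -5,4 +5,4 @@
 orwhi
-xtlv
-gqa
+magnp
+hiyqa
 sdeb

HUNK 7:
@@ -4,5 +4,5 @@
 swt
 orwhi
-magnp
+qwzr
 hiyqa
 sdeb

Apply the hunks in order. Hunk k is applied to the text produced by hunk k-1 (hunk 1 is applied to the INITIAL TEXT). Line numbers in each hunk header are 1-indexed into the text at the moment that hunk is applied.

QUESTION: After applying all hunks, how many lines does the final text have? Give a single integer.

Hunk 1: at line 2 remove [fcxe,ffxgc] add [nuwb,gxkh] -> 8 lines: errvo zmcf ncggq nuwb gxkh nbuwz gqa sdeb
Hunk 2: at line 2 remove [nuwb,gxkh,nbuwz] add [kpj,vmpc,ujpbg] -> 8 lines: errvo zmcf ncggq kpj vmpc ujpbg gqa sdeb
Hunk 3: at line 2 remove [kpj,vmpc,ujpbg] add [ylknw,ptjxe,eyd] -> 8 lines: errvo zmcf ncggq ylknw ptjxe eyd gqa sdeb
Hunk 4: at line 1 remove [zmcf,ncggq] add [yxjvk,vss,swt] -> 9 lines: errvo yxjvk vss swt ylknw ptjxe eyd gqa sdeb
Hunk 5: at line 4 remove [ylknw,ptjxe,eyd] add [orwhi,xtlv] -> 8 lines: errvo yxjvk vss swt orwhi xtlv gqa sdeb
Hunk 6: at line 5 remove [xtlv,gqa] add [magnp,hiyqa] -> 8 lines: errvo yxjvk vss swt orwhi magnp hiyqa sdeb
Hunk 7: at line 4 remove [magnp] add [qwzr] -> 8 lines: errvo yxjvk vss swt orwhi qwzr hiyqa sdeb
Final line count: 8

Answer: 8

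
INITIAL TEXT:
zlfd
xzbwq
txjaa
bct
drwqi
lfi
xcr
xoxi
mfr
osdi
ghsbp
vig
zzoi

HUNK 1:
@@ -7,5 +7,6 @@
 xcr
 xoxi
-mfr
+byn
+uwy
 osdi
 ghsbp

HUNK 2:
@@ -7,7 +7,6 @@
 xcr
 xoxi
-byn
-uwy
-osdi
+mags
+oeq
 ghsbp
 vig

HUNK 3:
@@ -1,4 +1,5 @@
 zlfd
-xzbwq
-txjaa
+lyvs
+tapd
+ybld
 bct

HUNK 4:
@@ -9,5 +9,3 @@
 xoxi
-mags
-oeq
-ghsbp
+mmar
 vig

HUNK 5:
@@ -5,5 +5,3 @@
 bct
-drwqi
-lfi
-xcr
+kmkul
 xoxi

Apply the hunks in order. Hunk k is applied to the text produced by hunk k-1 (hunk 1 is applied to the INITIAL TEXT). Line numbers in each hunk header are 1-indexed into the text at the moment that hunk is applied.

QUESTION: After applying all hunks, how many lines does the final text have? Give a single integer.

Hunk 1: at line 7 remove [mfr] add [byn,uwy] -> 14 lines: zlfd xzbwq txjaa bct drwqi lfi xcr xoxi byn uwy osdi ghsbp vig zzoi
Hunk 2: at line 7 remove [byn,uwy,osdi] add [mags,oeq] -> 13 lines: zlfd xzbwq txjaa bct drwqi lfi xcr xoxi mags oeq ghsbp vig zzoi
Hunk 3: at line 1 remove [xzbwq,txjaa] add [lyvs,tapd,ybld] -> 14 lines: zlfd lyvs tapd ybld bct drwqi lfi xcr xoxi mags oeq ghsbp vig zzoi
Hunk 4: at line 9 remove [mags,oeq,ghsbp] add [mmar] -> 12 lines: zlfd lyvs tapd ybld bct drwqi lfi xcr xoxi mmar vig zzoi
Hunk 5: at line 5 remove [drwqi,lfi,xcr] add [kmkul] -> 10 lines: zlfd lyvs tapd ybld bct kmkul xoxi mmar vig zzoi
Final line count: 10

Answer: 10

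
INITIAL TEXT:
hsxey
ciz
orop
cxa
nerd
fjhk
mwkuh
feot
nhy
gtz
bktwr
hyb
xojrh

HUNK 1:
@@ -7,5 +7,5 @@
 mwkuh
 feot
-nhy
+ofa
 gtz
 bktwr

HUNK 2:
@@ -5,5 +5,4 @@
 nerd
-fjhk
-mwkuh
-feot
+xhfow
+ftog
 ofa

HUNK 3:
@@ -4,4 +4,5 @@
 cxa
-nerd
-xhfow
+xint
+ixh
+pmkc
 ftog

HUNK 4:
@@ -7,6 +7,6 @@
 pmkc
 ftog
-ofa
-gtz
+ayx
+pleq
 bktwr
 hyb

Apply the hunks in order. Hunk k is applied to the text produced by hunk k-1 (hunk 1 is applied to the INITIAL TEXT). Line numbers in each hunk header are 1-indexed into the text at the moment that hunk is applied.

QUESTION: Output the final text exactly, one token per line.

Hunk 1: at line 7 remove [nhy] add [ofa] -> 13 lines: hsxey ciz orop cxa nerd fjhk mwkuh feot ofa gtz bktwr hyb xojrh
Hunk 2: at line 5 remove [fjhk,mwkuh,feot] add [xhfow,ftog] -> 12 lines: hsxey ciz orop cxa nerd xhfow ftog ofa gtz bktwr hyb xojrh
Hunk 3: at line 4 remove [nerd,xhfow] add [xint,ixh,pmkc] -> 13 lines: hsxey ciz orop cxa xint ixh pmkc ftog ofa gtz bktwr hyb xojrh
Hunk 4: at line 7 remove [ofa,gtz] add [ayx,pleq] -> 13 lines: hsxey ciz orop cxa xint ixh pmkc ftog ayx pleq bktwr hyb xojrh

Answer: hsxey
ciz
orop
cxa
xint
ixh
pmkc
ftog
ayx
pleq
bktwr
hyb
xojrh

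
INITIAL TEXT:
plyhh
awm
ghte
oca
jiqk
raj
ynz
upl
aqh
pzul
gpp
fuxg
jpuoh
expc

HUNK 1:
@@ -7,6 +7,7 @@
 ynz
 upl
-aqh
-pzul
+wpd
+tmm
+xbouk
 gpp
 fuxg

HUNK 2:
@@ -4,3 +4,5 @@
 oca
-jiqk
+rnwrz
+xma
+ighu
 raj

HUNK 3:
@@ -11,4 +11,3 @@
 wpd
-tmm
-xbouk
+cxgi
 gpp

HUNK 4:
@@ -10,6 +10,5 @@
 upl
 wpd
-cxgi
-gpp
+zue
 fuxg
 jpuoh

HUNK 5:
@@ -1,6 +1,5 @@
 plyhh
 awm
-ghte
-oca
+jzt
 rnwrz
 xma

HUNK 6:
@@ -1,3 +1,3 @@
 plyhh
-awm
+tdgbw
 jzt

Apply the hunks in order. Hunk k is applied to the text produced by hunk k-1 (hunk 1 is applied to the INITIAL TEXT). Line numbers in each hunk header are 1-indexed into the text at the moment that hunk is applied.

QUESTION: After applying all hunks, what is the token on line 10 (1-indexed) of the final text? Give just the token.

Answer: wpd

Derivation:
Hunk 1: at line 7 remove [aqh,pzul] add [wpd,tmm,xbouk] -> 15 lines: plyhh awm ghte oca jiqk raj ynz upl wpd tmm xbouk gpp fuxg jpuoh expc
Hunk 2: at line 4 remove [jiqk] add [rnwrz,xma,ighu] -> 17 lines: plyhh awm ghte oca rnwrz xma ighu raj ynz upl wpd tmm xbouk gpp fuxg jpuoh expc
Hunk 3: at line 11 remove [tmm,xbouk] add [cxgi] -> 16 lines: plyhh awm ghte oca rnwrz xma ighu raj ynz upl wpd cxgi gpp fuxg jpuoh expc
Hunk 4: at line 10 remove [cxgi,gpp] add [zue] -> 15 lines: plyhh awm ghte oca rnwrz xma ighu raj ynz upl wpd zue fuxg jpuoh expc
Hunk 5: at line 1 remove [ghte,oca] add [jzt] -> 14 lines: plyhh awm jzt rnwrz xma ighu raj ynz upl wpd zue fuxg jpuoh expc
Hunk 6: at line 1 remove [awm] add [tdgbw] -> 14 lines: plyhh tdgbw jzt rnwrz xma ighu raj ynz upl wpd zue fuxg jpuoh expc
Final line 10: wpd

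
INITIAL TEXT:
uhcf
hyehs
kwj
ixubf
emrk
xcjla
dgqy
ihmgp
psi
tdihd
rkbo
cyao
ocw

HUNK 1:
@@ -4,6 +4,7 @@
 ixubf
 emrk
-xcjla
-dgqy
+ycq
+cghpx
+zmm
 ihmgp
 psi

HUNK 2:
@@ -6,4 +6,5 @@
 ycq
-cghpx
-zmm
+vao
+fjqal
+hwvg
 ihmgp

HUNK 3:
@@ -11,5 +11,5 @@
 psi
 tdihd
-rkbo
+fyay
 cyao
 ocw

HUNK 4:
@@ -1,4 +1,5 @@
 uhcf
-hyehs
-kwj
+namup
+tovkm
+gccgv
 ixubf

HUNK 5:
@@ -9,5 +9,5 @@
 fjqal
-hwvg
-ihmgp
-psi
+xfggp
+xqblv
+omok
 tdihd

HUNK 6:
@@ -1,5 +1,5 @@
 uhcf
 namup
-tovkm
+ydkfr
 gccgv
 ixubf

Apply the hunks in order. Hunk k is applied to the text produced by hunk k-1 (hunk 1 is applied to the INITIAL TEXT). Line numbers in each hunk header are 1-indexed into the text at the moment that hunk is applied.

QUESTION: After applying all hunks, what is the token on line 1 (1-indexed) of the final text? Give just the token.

Hunk 1: at line 4 remove [xcjla,dgqy] add [ycq,cghpx,zmm] -> 14 lines: uhcf hyehs kwj ixubf emrk ycq cghpx zmm ihmgp psi tdihd rkbo cyao ocw
Hunk 2: at line 6 remove [cghpx,zmm] add [vao,fjqal,hwvg] -> 15 lines: uhcf hyehs kwj ixubf emrk ycq vao fjqal hwvg ihmgp psi tdihd rkbo cyao ocw
Hunk 3: at line 11 remove [rkbo] add [fyay] -> 15 lines: uhcf hyehs kwj ixubf emrk ycq vao fjqal hwvg ihmgp psi tdihd fyay cyao ocw
Hunk 4: at line 1 remove [hyehs,kwj] add [namup,tovkm,gccgv] -> 16 lines: uhcf namup tovkm gccgv ixubf emrk ycq vao fjqal hwvg ihmgp psi tdihd fyay cyao ocw
Hunk 5: at line 9 remove [hwvg,ihmgp,psi] add [xfggp,xqblv,omok] -> 16 lines: uhcf namup tovkm gccgv ixubf emrk ycq vao fjqal xfggp xqblv omok tdihd fyay cyao ocw
Hunk 6: at line 1 remove [tovkm] add [ydkfr] -> 16 lines: uhcf namup ydkfr gccgv ixubf emrk ycq vao fjqal xfggp xqblv omok tdihd fyay cyao ocw
Final line 1: uhcf

Answer: uhcf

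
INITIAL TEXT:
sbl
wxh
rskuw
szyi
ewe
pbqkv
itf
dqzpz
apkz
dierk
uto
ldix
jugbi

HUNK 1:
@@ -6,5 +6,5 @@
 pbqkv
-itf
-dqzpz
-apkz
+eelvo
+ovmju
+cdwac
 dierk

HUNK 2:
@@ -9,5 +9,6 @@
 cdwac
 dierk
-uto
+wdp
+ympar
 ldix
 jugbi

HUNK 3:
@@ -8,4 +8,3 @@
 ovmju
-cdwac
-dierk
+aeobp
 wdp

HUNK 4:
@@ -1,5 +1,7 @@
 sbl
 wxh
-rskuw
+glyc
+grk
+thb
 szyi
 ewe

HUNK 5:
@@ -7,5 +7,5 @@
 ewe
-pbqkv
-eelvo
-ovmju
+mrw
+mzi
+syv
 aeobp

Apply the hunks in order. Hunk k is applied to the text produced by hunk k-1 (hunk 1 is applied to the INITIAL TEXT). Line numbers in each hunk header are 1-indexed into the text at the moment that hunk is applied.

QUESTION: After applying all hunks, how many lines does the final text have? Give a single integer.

Hunk 1: at line 6 remove [itf,dqzpz,apkz] add [eelvo,ovmju,cdwac] -> 13 lines: sbl wxh rskuw szyi ewe pbqkv eelvo ovmju cdwac dierk uto ldix jugbi
Hunk 2: at line 9 remove [uto] add [wdp,ympar] -> 14 lines: sbl wxh rskuw szyi ewe pbqkv eelvo ovmju cdwac dierk wdp ympar ldix jugbi
Hunk 3: at line 8 remove [cdwac,dierk] add [aeobp] -> 13 lines: sbl wxh rskuw szyi ewe pbqkv eelvo ovmju aeobp wdp ympar ldix jugbi
Hunk 4: at line 1 remove [rskuw] add [glyc,grk,thb] -> 15 lines: sbl wxh glyc grk thb szyi ewe pbqkv eelvo ovmju aeobp wdp ympar ldix jugbi
Hunk 5: at line 7 remove [pbqkv,eelvo,ovmju] add [mrw,mzi,syv] -> 15 lines: sbl wxh glyc grk thb szyi ewe mrw mzi syv aeobp wdp ympar ldix jugbi
Final line count: 15

Answer: 15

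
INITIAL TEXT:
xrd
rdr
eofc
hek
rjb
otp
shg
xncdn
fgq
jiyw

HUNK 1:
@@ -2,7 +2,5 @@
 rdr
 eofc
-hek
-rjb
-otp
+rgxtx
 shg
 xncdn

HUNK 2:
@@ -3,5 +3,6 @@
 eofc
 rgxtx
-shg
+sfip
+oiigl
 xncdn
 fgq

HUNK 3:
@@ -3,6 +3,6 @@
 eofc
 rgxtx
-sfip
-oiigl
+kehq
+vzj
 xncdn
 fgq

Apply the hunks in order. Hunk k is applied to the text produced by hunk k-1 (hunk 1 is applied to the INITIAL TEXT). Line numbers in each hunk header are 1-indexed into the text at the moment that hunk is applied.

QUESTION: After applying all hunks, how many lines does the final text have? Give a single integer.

Answer: 9

Derivation:
Hunk 1: at line 2 remove [hek,rjb,otp] add [rgxtx] -> 8 lines: xrd rdr eofc rgxtx shg xncdn fgq jiyw
Hunk 2: at line 3 remove [shg] add [sfip,oiigl] -> 9 lines: xrd rdr eofc rgxtx sfip oiigl xncdn fgq jiyw
Hunk 3: at line 3 remove [sfip,oiigl] add [kehq,vzj] -> 9 lines: xrd rdr eofc rgxtx kehq vzj xncdn fgq jiyw
Final line count: 9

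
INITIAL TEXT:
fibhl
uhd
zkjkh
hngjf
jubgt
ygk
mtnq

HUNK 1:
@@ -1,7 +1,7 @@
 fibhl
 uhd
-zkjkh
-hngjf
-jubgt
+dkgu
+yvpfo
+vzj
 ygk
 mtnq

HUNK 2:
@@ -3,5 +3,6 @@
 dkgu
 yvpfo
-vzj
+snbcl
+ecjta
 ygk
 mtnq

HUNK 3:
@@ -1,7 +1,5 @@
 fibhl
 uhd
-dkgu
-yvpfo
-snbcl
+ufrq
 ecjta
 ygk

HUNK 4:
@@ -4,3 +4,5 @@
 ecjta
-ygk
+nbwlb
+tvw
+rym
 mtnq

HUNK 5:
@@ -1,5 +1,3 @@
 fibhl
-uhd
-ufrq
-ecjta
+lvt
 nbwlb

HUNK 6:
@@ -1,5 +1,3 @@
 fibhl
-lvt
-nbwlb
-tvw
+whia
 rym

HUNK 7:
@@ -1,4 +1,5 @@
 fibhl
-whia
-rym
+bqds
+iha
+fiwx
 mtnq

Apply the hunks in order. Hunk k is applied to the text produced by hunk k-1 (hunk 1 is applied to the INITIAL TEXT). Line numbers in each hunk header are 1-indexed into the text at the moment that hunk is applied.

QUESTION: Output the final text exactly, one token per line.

Answer: fibhl
bqds
iha
fiwx
mtnq

Derivation:
Hunk 1: at line 1 remove [zkjkh,hngjf,jubgt] add [dkgu,yvpfo,vzj] -> 7 lines: fibhl uhd dkgu yvpfo vzj ygk mtnq
Hunk 2: at line 3 remove [vzj] add [snbcl,ecjta] -> 8 lines: fibhl uhd dkgu yvpfo snbcl ecjta ygk mtnq
Hunk 3: at line 1 remove [dkgu,yvpfo,snbcl] add [ufrq] -> 6 lines: fibhl uhd ufrq ecjta ygk mtnq
Hunk 4: at line 4 remove [ygk] add [nbwlb,tvw,rym] -> 8 lines: fibhl uhd ufrq ecjta nbwlb tvw rym mtnq
Hunk 5: at line 1 remove [uhd,ufrq,ecjta] add [lvt] -> 6 lines: fibhl lvt nbwlb tvw rym mtnq
Hunk 6: at line 1 remove [lvt,nbwlb,tvw] add [whia] -> 4 lines: fibhl whia rym mtnq
Hunk 7: at line 1 remove [whia,rym] add [bqds,iha,fiwx] -> 5 lines: fibhl bqds iha fiwx mtnq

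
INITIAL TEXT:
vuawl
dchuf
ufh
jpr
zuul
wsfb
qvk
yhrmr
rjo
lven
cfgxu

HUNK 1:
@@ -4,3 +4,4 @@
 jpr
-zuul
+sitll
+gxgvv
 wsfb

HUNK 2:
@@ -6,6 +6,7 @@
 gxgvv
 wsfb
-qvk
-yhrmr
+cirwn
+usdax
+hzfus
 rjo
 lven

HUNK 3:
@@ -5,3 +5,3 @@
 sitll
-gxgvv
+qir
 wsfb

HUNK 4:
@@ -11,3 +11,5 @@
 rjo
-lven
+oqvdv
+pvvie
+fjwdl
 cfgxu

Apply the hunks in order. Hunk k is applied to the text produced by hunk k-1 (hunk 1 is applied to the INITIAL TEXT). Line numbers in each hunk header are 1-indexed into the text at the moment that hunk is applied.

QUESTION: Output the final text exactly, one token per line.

Answer: vuawl
dchuf
ufh
jpr
sitll
qir
wsfb
cirwn
usdax
hzfus
rjo
oqvdv
pvvie
fjwdl
cfgxu

Derivation:
Hunk 1: at line 4 remove [zuul] add [sitll,gxgvv] -> 12 lines: vuawl dchuf ufh jpr sitll gxgvv wsfb qvk yhrmr rjo lven cfgxu
Hunk 2: at line 6 remove [qvk,yhrmr] add [cirwn,usdax,hzfus] -> 13 lines: vuawl dchuf ufh jpr sitll gxgvv wsfb cirwn usdax hzfus rjo lven cfgxu
Hunk 3: at line 5 remove [gxgvv] add [qir] -> 13 lines: vuawl dchuf ufh jpr sitll qir wsfb cirwn usdax hzfus rjo lven cfgxu
Hunk 4: at line 11 remove [lven] add [oqvdv,pvvie,fjwdl] -> 15 lines: vuawl dchuf ufh jpr sitll qir wsfb cirwn usdax hzfus rjo oqvdv pvvie fjwdl cfgxu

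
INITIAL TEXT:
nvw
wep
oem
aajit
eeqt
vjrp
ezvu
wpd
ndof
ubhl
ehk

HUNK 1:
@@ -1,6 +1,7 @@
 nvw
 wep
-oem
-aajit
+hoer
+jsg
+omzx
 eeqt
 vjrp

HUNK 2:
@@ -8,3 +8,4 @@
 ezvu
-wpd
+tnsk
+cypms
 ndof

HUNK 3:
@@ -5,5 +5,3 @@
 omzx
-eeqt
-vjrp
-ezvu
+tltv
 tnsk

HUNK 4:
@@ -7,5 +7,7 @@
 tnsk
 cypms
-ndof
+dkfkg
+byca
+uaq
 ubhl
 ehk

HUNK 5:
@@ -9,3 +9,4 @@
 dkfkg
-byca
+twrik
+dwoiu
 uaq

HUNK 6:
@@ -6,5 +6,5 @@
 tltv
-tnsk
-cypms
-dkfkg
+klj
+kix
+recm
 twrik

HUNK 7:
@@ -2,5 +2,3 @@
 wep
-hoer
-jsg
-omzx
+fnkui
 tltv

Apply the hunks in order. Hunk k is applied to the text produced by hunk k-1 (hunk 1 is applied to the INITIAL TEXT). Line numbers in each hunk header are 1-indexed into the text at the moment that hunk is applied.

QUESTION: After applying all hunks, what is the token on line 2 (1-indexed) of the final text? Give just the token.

Hunk 1: at line 1 remove [oem,aajit] add [hoer,jsg,omzx] -> 12 lines: nvw wep hoer jsg omzx eeqt vjrp ezvu wpd ndof ubhl ehk
Hunk 2: at line 8 remove [wpd] add [tnsk,cypms] -> 13 lines: nvw wep hoer jsg omzx eeqt vjrp ezvu tnsk cypms ndof ubhl ehk
Hunk 3: at line 5 remove [eeqt,vjrp,ezvu] add [tltv] -> 11 lines: nvw wep hoer jsg omzx tltv tnsk cypms ndof ubhl ehk
Hunk 4: at line 7 remove [ndof] add [dkfkg,byca,uaq] -> 13 lines: nvw wep hoer jsg omzx tltv tnsk cypms dkfkg byca uaq ubhl ehk
Hunk 5: at line 9 remove [byca] add [twrik,dwoiu] -> 14 lines: nvw wep hoer jsg omzx tltv tnsk cypms dkfkg twrik dwoiu uaq ubhl ehk
Hunk 6: at line 6 remove [tnsk,cypms,dkfkg] add [klj,kix,recm] -> 14 lines: nvw wep hoer jsg omzx tltv klj kix recm twrik dwoiu uaq ubhl ehk
Hunk 7: at line 2 remove [hoer,jsg,omzx] add [fnkui] -> 12 lines: nvw wep fnkui tltv klj kix recm twrik dwoiu uaq ubhl ehk
Final line 2: wep

Answer: wep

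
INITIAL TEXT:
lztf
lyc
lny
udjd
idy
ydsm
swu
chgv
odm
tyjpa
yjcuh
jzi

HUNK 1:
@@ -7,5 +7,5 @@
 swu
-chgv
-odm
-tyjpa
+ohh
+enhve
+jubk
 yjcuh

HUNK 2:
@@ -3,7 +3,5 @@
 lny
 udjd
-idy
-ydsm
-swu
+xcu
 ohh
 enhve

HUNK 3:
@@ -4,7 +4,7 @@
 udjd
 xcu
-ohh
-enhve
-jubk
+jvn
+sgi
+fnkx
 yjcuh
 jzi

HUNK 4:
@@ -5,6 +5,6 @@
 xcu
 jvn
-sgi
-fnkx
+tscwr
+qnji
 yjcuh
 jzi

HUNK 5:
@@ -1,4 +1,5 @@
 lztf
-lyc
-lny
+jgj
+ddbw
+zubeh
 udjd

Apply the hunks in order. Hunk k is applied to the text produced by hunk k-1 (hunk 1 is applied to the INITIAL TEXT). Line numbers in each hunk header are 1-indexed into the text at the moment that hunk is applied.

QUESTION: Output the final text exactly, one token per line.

Answer: lztf
jgj
ddbw
zubeh
udjd
xcu
jvn
tscwr
qnji
yjcuh
jzi

Derivation:
Hunk 1: at line 7 remove [chgv,odm,tyjpa] add [ohh,enhve,jubk] -> 12 lines: lztf lyc lny udjd idy ydsm swu ohh enhve jubk yjcuh jzi
Hunk 2: at line 3 remove [idy,ydsm,swu] add [xcu] -> 10 lines: lztf lyc lny udjd xcu ohh enhve jubk yjcuh jzi
Hunk 3: at line 4 remove [ohh,enhve,jubk] add [jvn,sgi,fnkx] -> 10 lines: lztf lyc lny udjd xcu jvn sgi fnkx yjcuh jzi
Hunk 4: at line 5 remove [sgi,fnkx] add [tscwr,qnji] -> 10 lines: lztf lyc lny udjd xcu jvn tscwr qnji yjcuh jzi
Hunk 5: at line 1 remove [lyc,lny] add [jgj,ddbw,zubeh] -> 11 lines: lztf jgj ddbw zubeh udjd xcu jvn tscwr qnji yjcuh jzi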